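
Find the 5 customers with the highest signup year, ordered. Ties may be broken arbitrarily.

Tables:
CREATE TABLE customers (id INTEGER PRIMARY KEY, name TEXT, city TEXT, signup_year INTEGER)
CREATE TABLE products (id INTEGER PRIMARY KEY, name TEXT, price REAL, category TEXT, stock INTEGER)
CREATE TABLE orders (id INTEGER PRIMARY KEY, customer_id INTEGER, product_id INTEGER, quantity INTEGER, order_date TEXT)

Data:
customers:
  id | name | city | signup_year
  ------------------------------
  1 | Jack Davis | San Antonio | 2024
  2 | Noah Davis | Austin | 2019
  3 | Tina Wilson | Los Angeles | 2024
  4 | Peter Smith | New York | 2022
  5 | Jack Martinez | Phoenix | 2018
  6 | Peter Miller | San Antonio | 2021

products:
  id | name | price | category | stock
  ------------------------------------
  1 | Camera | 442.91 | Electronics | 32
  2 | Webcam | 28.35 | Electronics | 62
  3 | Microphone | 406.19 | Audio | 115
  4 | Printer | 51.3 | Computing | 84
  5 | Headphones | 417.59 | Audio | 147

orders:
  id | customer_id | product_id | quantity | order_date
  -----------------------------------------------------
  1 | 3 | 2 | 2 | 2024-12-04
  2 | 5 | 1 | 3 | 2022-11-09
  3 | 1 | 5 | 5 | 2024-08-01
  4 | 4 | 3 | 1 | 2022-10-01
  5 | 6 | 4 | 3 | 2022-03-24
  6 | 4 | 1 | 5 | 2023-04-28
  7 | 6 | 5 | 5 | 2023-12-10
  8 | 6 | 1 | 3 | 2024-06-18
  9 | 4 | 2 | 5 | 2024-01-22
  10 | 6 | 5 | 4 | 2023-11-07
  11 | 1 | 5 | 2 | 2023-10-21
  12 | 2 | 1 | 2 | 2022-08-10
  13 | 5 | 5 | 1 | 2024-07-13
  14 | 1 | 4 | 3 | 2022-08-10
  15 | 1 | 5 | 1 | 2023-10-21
SELECT name, signup_year FROM customers ORDER BY signup_year DESC LIMIT 5

Execution result:
name | signup_year
Jack Davis | 2024
Tina Wilson | 2024
Peter Smith | 2022
Peter Miller | 2021
Noah Davis | 2019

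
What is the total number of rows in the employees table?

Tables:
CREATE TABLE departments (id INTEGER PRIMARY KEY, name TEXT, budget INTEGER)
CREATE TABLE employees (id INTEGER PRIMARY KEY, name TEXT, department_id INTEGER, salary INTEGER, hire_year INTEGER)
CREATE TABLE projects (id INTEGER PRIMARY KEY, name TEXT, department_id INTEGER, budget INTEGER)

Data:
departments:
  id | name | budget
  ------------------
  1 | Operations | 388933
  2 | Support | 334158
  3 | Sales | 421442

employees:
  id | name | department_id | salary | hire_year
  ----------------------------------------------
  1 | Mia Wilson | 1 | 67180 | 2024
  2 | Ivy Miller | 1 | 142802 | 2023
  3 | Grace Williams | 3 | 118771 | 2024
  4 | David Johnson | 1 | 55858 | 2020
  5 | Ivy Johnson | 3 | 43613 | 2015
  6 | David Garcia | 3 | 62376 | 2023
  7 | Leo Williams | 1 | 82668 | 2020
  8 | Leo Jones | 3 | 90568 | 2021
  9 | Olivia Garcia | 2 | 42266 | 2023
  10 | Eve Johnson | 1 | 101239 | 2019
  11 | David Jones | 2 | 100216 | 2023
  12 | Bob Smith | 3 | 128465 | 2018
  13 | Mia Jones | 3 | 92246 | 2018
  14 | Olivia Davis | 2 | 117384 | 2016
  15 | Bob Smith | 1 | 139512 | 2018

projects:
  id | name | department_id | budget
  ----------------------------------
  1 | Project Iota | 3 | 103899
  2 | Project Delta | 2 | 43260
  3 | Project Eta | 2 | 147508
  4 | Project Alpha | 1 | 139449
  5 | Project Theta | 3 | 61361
SELECT COUNT(*) FROM employees

Execution result:
15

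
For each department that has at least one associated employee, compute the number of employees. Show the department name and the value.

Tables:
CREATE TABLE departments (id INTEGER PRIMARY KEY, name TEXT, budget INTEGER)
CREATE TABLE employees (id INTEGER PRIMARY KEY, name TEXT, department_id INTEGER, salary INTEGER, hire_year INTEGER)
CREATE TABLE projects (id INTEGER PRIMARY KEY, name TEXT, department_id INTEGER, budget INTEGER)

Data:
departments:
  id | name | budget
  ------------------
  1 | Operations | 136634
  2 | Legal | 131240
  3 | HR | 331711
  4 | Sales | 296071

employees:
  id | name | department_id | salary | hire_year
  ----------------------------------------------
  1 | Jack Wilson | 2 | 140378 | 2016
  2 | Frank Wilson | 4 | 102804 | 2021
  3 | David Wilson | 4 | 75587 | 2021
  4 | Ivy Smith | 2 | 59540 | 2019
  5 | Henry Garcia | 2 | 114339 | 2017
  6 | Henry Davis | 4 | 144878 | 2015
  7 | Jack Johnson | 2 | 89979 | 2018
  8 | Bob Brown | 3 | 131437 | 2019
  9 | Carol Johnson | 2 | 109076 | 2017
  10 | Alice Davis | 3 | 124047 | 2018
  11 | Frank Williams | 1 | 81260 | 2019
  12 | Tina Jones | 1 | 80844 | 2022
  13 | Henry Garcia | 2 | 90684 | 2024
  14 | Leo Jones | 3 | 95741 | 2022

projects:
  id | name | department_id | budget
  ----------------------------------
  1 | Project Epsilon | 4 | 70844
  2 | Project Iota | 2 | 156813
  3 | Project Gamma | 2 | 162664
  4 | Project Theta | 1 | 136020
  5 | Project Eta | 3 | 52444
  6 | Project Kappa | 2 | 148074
SELECT p.name, COUNT(*) AS n FROM employees c JOIN departments p ON c.department_id = p.id GROUP BY p.id, p.name

Execution result:
name | n
Operations | 2
Legal | 6
HR | 3
Sales | 3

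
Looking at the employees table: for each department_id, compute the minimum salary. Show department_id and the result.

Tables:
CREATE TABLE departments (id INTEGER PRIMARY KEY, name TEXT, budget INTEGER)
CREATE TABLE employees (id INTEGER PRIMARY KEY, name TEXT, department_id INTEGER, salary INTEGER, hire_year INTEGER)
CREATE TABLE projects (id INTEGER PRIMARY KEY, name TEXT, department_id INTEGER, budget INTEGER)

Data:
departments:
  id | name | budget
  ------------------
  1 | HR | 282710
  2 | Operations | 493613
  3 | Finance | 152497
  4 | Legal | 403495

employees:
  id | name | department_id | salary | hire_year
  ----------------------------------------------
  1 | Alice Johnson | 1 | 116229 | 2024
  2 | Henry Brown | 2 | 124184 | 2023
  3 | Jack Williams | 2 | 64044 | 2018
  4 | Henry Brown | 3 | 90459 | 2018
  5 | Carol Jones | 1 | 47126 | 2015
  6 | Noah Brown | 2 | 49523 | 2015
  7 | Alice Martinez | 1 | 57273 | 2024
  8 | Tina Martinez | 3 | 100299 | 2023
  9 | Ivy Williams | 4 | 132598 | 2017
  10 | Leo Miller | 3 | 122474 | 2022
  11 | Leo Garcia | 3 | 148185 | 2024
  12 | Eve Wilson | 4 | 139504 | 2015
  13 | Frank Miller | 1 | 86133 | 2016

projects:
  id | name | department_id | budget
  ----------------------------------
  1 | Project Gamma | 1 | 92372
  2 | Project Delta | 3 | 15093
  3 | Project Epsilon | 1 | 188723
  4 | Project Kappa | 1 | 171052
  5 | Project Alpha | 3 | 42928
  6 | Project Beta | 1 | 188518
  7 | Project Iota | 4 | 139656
SELECT department_id, MIN(salary) AS min_salary FROM employees GROUP BY department_id

Execution result:
department_id | min_salary
1 | 47126
2 | 49523
3 | 90459
4 | 132598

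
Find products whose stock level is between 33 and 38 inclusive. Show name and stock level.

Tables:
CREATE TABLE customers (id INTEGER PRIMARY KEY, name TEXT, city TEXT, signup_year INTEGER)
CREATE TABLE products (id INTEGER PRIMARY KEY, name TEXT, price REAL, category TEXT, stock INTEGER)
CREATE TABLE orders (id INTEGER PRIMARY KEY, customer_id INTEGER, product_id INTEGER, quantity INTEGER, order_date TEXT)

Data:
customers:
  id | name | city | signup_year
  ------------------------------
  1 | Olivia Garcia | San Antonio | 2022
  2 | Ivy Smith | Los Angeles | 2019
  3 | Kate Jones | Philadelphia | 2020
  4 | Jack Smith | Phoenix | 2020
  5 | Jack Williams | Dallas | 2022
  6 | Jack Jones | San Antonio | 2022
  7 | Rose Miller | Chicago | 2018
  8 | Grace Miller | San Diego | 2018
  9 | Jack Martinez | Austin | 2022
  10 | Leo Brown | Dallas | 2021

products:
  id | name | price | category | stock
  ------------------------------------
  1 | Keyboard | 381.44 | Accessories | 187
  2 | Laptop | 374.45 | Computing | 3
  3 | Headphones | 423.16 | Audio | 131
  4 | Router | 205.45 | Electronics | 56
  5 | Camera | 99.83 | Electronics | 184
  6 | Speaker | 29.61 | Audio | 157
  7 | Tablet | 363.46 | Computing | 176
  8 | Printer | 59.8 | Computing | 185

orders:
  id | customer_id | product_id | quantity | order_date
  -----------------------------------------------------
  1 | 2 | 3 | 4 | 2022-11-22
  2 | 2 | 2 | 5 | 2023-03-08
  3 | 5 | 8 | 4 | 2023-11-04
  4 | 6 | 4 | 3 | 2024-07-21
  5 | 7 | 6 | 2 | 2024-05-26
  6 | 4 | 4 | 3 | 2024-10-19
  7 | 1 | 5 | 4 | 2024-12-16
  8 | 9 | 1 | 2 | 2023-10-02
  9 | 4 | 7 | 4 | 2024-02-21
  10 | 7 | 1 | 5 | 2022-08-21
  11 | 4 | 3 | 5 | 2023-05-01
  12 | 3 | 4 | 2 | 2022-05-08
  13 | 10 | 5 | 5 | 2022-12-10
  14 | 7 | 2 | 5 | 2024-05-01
SELECT name, stock FROM products WHERE stock BETWEEN 33 AND 38

Execution result:
(no rows)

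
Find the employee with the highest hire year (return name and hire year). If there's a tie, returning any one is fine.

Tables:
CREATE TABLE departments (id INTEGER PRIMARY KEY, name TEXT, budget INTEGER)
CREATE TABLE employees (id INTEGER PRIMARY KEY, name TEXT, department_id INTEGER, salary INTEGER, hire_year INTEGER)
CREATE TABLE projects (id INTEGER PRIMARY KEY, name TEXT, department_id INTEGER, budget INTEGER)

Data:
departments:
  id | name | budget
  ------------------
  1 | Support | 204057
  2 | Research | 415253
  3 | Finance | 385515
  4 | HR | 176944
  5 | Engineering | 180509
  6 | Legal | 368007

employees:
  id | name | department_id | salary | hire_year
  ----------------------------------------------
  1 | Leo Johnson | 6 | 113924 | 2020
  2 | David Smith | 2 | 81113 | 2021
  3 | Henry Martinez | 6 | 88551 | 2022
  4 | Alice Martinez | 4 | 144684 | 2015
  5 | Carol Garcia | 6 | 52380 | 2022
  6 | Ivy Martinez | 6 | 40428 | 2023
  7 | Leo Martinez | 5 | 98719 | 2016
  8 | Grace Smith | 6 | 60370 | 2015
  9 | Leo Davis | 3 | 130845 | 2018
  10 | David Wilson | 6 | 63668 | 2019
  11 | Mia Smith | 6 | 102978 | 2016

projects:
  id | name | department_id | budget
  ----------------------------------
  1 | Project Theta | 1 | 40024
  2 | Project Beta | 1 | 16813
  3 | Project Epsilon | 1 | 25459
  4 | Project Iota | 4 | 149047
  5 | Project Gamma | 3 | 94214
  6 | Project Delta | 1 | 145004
SELECT name, hire_year FROM employees ORDER BY hire_year DESC LIMIT 1

Execution result:
name | hire_year
Ivy Martinez | 2023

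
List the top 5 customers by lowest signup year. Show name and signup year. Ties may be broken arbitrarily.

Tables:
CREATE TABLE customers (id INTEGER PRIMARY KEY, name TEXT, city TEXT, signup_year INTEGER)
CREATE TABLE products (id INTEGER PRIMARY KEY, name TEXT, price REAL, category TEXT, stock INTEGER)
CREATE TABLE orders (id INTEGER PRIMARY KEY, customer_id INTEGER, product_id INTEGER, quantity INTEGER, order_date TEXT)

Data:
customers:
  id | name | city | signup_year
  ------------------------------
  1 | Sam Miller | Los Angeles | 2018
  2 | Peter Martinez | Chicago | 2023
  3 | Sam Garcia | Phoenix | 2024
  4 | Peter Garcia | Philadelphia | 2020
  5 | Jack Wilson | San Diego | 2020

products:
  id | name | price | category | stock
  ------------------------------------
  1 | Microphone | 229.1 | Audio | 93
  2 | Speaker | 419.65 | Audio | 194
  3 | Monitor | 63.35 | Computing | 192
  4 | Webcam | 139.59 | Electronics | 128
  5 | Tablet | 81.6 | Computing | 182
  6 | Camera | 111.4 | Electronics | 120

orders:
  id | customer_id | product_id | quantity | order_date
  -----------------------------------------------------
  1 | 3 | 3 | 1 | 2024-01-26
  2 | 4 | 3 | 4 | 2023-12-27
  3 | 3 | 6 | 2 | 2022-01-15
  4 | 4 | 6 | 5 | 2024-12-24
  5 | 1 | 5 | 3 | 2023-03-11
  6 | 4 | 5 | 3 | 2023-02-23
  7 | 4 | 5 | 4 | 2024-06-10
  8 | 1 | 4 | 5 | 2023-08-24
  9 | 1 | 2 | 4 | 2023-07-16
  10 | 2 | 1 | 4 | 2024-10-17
SELECT name, signup_year FROM customers ORDER BY signup_year ASC LIMIT 5

Execution result:
name | signup_year
Sam Miller | 2018
Peter Garcia | 2020
Jack Wilson | 2020
Peter Martinez | 2023
Sam Garcia | 2024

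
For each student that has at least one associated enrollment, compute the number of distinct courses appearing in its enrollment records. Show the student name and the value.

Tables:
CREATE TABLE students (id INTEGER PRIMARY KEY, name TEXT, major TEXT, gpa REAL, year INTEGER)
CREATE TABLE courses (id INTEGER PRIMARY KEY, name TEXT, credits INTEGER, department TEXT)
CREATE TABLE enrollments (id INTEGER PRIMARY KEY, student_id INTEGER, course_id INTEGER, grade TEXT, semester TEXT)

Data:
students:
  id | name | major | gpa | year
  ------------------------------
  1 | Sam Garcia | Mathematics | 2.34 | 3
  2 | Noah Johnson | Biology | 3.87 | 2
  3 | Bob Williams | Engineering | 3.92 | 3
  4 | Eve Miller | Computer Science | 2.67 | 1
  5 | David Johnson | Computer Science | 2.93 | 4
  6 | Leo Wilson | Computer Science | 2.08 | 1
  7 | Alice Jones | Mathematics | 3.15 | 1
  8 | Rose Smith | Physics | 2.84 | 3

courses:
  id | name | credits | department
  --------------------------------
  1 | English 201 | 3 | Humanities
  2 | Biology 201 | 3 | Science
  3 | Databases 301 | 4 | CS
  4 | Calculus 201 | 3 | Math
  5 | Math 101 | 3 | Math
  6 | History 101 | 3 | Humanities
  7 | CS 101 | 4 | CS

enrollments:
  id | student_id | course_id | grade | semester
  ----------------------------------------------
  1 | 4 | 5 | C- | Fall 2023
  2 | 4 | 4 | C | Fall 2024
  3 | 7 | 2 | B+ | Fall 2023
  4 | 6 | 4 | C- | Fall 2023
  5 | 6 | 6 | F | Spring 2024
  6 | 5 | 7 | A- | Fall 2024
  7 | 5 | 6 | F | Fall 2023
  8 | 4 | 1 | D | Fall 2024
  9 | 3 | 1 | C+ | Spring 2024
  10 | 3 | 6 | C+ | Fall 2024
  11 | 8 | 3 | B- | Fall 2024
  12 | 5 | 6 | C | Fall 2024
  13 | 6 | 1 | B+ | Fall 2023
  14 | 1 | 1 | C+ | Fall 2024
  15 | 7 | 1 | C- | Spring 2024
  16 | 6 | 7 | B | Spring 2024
SELECT p.name, COUNT(DISTINCT c.course_id) AS distinct_course_count FROM enrollments c JOIN students p ON c.student_id = p.id GROUP BY p.id, p.name

Execution result:
name | distinct_course_count
Sam Garcia | 1
Bob Williams | 2
Eve Miller | 3
David Johnson | 2
Leo Wilson | 4
Alice Jones | 2
Rose Smith | 1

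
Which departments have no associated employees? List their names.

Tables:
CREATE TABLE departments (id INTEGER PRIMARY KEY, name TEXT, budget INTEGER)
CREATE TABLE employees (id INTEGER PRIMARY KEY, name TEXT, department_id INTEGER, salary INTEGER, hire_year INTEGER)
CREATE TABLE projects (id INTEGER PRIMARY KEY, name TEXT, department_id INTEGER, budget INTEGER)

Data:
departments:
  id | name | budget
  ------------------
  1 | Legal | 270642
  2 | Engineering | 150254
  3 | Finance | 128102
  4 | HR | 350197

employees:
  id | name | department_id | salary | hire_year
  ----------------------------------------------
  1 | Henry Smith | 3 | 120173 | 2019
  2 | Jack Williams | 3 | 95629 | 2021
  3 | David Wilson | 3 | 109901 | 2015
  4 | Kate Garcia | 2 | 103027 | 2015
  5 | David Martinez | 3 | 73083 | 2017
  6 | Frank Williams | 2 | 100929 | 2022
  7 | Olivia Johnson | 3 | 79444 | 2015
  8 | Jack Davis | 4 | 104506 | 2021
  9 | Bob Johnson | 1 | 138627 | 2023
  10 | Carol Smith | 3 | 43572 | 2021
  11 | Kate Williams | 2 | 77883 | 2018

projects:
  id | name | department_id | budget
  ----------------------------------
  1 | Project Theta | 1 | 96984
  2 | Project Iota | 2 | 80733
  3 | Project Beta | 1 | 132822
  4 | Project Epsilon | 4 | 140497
SELECT p.name FROM departments p LEFT JOIN employees c ON c.department_id = p.id WHERE c.id IS NULL

Execution result:
(no rows)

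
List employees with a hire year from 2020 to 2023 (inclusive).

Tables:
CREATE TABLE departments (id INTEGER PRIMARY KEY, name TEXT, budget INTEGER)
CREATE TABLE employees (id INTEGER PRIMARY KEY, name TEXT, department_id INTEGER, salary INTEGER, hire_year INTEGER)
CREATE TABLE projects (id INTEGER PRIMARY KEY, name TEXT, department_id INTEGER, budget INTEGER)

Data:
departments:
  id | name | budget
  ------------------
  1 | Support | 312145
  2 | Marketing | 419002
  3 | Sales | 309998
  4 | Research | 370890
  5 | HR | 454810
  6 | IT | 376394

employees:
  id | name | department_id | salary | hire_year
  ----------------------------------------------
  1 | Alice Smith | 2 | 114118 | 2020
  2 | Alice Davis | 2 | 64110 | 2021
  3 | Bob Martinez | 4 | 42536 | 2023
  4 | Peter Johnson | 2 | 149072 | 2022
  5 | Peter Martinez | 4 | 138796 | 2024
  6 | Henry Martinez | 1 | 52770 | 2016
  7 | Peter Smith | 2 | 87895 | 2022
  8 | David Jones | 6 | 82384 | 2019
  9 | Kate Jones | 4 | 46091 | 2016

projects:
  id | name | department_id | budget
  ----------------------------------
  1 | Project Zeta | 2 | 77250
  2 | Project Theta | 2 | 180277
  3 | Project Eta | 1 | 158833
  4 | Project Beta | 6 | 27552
SELECT name, hire_year FROM employees WHERE hire_year BETWEEN 2020 AND 2023

Execution result:
name | hire_year
Alice Smith | 2020
Alice Davis | 2021
Bob Martinez | 2023
Peter Johnson | 2022
Peter Smith | 2022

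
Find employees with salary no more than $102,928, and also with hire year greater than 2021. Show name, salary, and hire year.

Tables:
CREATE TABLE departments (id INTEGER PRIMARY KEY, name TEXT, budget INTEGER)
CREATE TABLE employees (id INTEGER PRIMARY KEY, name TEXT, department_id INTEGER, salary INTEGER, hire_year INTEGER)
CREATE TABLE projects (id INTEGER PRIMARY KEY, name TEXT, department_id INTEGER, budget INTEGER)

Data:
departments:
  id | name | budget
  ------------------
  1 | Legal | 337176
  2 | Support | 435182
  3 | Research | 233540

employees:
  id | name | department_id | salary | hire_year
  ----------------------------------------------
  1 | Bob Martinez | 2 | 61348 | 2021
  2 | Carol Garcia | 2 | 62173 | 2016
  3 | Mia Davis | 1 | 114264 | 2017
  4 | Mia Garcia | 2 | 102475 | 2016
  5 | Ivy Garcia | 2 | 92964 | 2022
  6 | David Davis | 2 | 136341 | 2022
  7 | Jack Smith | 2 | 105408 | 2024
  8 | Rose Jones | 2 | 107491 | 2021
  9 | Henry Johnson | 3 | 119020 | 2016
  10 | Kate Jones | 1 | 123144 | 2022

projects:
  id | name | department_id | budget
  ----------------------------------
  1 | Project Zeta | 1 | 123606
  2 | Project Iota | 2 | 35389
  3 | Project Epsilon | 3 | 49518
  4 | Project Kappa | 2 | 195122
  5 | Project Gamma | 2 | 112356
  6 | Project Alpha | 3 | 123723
SELECT name, salary, hire_year FROM employees WHERE salary <= 102928 AND hire_year > 2021

Execution result:
name | salary | hire_year
Ivy Garcia | 92964 | 2022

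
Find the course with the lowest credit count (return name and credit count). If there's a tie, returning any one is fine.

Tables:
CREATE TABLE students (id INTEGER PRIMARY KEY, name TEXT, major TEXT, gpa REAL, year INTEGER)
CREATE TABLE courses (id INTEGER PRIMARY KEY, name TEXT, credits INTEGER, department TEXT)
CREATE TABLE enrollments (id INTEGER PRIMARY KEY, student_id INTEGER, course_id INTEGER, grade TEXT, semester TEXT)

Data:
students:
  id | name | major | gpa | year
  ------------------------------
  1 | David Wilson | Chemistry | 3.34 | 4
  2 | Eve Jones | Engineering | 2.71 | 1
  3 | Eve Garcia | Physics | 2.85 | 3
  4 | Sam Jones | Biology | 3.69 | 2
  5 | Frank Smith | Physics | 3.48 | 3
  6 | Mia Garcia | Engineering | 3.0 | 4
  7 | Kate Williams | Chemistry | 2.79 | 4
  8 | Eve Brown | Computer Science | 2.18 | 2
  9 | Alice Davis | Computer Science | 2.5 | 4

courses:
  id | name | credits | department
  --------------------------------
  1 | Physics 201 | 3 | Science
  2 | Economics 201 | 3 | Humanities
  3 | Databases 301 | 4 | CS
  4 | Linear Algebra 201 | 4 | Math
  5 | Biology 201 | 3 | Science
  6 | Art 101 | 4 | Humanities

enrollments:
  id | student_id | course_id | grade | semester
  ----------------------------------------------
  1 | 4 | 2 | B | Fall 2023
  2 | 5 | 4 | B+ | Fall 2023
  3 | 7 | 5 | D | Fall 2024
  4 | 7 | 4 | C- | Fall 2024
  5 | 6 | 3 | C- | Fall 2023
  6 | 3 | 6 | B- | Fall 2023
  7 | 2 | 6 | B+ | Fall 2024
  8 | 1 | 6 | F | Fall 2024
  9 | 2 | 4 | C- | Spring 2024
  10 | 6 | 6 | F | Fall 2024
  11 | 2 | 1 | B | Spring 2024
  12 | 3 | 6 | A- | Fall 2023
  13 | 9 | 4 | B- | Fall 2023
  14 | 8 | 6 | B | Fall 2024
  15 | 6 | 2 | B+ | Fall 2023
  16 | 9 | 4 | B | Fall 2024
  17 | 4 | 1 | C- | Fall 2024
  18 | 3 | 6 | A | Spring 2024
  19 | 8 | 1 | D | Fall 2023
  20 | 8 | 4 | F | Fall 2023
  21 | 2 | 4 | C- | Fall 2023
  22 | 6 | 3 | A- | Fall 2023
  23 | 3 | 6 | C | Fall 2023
SELECT name, credits FROM courses ORDER BY credits ASC LIMIT 1

Execution result:
name | credits
Physics 201 | 3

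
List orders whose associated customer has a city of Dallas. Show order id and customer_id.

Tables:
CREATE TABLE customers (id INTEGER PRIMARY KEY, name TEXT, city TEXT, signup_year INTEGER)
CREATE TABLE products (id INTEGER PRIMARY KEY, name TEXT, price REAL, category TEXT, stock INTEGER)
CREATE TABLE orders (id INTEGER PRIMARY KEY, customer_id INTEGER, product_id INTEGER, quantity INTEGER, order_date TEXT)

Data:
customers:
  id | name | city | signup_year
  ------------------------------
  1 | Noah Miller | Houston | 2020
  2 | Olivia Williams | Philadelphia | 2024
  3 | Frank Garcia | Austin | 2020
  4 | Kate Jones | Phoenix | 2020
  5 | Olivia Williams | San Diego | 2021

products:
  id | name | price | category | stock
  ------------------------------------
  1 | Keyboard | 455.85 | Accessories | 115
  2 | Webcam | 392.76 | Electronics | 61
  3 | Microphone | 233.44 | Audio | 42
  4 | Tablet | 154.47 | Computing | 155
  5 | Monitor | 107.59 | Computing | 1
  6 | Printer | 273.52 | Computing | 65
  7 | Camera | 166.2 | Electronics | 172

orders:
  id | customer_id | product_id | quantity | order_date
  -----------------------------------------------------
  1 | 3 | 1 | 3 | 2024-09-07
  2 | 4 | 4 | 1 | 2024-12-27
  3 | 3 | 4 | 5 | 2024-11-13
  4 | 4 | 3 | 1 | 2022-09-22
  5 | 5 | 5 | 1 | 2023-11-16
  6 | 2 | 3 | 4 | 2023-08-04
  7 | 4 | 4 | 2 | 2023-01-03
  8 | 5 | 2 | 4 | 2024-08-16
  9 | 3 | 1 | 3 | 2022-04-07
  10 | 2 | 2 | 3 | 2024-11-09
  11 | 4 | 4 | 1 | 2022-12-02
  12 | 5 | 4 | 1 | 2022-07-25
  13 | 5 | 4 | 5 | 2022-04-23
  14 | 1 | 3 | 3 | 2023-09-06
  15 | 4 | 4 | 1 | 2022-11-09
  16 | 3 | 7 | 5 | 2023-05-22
SELECT id, customer_id FROM orders WHERE customer_id IN (SELECT id FROM customers WHERE city = 'Dallas')

Execution result:
(no rows)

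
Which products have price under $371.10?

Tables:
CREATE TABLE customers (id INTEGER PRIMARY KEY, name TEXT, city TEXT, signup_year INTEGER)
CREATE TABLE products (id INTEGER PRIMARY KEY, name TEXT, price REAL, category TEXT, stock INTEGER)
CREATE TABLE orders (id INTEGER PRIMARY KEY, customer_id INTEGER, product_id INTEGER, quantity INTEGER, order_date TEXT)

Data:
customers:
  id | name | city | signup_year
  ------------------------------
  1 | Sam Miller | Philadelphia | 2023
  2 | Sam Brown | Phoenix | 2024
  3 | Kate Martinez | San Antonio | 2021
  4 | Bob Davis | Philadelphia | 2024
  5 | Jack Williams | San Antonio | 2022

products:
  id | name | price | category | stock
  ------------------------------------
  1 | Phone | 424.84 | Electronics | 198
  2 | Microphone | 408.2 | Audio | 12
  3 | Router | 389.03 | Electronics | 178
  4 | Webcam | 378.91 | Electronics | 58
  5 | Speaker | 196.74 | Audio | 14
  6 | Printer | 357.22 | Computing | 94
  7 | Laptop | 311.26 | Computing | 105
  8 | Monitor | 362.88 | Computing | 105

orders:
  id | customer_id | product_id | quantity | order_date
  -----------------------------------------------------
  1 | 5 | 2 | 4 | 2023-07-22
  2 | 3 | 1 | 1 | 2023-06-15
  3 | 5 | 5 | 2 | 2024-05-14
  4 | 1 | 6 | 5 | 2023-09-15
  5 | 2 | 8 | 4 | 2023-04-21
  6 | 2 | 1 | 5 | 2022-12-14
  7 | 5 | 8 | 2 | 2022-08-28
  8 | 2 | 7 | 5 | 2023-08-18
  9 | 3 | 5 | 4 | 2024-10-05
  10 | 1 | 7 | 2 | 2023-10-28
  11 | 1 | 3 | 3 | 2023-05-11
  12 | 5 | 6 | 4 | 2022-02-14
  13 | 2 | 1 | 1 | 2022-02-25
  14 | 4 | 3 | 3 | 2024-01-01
SELECT name, price FROM products WHERE price < 371.1

Execution result:
name | price
Speaker | 196.74
Printer | 357.22
Laptop | 311.26
Monitor | 362.88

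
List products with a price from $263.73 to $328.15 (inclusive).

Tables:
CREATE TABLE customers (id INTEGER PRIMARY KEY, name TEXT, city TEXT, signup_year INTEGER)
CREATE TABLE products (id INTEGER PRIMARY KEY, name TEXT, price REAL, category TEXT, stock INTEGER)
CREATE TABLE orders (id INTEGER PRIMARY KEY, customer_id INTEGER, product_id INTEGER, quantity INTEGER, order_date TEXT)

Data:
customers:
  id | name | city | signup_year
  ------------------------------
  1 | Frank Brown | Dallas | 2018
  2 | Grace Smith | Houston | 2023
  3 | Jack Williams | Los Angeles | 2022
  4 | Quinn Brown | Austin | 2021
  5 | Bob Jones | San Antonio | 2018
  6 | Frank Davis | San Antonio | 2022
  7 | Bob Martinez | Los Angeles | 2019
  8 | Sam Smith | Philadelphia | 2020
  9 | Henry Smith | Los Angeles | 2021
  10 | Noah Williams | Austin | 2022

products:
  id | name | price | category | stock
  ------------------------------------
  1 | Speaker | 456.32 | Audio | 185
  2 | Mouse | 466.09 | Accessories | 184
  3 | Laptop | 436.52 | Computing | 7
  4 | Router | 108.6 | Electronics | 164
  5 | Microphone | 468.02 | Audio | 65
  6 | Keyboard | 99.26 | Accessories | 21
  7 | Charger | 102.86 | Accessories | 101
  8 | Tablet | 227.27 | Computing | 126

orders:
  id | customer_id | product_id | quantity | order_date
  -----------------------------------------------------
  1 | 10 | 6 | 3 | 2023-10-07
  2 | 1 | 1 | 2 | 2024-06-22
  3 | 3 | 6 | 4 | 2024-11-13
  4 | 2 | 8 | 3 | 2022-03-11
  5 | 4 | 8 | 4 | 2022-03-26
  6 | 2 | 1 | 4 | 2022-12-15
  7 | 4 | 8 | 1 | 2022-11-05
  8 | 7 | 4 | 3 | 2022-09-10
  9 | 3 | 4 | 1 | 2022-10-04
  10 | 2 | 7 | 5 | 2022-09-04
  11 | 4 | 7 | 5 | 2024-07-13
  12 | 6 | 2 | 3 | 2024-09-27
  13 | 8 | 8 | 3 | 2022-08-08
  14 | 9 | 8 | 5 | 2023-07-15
SELECT name, price FROM products WHERE price BETWEEN 263.73 AND 328.15

Execution result:
(no rows)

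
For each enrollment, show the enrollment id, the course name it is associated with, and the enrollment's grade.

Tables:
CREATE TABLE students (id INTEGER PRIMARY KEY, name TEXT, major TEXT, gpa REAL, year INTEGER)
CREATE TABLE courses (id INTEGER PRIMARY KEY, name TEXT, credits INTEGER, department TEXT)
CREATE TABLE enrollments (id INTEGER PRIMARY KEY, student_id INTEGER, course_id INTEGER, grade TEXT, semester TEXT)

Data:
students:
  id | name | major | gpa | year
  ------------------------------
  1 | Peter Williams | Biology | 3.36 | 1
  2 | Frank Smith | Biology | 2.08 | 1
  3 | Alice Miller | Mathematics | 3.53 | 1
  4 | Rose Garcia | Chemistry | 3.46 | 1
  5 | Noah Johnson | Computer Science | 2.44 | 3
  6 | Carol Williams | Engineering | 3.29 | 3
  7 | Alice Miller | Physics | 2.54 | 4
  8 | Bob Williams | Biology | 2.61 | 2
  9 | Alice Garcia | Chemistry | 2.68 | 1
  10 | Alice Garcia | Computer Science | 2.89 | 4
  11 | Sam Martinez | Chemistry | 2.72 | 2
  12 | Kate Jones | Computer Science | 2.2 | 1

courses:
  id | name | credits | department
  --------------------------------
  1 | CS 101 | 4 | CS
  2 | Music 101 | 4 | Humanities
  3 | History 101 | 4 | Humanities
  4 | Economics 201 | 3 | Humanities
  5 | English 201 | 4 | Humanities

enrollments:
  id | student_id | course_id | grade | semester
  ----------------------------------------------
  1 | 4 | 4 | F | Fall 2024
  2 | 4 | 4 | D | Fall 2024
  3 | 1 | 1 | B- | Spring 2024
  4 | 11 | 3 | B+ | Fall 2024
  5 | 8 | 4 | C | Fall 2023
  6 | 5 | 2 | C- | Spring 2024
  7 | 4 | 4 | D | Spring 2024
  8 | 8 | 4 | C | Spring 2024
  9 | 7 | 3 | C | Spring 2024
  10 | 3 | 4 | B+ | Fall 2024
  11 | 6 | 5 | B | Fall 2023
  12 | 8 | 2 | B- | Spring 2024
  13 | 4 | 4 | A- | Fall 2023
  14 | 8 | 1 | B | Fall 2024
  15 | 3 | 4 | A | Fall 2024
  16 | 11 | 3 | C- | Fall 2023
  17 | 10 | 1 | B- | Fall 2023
SELECT c.id, p.name AS course, c.grade FROM enrollments c JOIN courses p ON c.course_id = p.id

Execution result:
id | course | grade
1 | Economics 201 | F
2 | Economics 201 | D
3 | CS 101 | B-
4 | History 101 | B+
5 | Economics 201 | C
6 | Music 101 | C-
7 | Economics 201 | D
8 | Economics 201 | C
9 | History 101 | C
10 | Economics 201 | B+
11 | English 201 | B
12 | Music 101 | B-
13 | Economics 201 | A-
14 | CS 101 | B
15 | Economics 201 | A
16 | History 101 | C-
17 | CS 101 | B-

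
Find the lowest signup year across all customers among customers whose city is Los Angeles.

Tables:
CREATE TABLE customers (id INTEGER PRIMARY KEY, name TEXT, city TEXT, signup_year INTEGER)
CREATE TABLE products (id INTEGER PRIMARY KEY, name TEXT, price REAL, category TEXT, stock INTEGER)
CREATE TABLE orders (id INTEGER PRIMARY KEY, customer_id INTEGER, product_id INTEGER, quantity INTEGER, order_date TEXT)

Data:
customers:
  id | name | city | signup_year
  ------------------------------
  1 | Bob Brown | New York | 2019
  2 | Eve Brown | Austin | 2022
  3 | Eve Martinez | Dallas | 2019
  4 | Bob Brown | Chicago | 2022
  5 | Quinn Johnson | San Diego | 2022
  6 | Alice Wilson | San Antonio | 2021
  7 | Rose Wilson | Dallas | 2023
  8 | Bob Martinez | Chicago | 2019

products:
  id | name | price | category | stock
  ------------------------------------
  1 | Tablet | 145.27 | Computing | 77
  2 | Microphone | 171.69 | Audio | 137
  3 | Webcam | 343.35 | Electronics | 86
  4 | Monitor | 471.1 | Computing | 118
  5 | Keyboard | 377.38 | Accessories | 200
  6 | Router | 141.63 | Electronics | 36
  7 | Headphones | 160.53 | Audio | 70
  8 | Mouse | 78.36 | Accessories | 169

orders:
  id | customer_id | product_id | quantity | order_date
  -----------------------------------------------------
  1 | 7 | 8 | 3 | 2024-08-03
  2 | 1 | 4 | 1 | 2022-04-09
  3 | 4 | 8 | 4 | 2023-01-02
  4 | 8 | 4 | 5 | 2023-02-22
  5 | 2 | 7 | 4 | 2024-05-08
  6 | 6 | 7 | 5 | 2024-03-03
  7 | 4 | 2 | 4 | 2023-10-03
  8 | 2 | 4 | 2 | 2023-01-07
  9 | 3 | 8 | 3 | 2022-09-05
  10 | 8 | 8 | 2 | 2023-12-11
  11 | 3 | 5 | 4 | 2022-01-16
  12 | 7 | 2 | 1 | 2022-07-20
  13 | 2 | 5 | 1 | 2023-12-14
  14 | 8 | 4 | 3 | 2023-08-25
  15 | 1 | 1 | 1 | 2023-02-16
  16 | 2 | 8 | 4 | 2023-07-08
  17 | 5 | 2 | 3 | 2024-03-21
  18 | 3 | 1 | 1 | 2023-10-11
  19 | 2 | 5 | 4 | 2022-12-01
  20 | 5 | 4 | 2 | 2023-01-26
SELECT MIN(signup_year) FROM customers WHERE city = 'Los Angeles'

Execution result:
NULL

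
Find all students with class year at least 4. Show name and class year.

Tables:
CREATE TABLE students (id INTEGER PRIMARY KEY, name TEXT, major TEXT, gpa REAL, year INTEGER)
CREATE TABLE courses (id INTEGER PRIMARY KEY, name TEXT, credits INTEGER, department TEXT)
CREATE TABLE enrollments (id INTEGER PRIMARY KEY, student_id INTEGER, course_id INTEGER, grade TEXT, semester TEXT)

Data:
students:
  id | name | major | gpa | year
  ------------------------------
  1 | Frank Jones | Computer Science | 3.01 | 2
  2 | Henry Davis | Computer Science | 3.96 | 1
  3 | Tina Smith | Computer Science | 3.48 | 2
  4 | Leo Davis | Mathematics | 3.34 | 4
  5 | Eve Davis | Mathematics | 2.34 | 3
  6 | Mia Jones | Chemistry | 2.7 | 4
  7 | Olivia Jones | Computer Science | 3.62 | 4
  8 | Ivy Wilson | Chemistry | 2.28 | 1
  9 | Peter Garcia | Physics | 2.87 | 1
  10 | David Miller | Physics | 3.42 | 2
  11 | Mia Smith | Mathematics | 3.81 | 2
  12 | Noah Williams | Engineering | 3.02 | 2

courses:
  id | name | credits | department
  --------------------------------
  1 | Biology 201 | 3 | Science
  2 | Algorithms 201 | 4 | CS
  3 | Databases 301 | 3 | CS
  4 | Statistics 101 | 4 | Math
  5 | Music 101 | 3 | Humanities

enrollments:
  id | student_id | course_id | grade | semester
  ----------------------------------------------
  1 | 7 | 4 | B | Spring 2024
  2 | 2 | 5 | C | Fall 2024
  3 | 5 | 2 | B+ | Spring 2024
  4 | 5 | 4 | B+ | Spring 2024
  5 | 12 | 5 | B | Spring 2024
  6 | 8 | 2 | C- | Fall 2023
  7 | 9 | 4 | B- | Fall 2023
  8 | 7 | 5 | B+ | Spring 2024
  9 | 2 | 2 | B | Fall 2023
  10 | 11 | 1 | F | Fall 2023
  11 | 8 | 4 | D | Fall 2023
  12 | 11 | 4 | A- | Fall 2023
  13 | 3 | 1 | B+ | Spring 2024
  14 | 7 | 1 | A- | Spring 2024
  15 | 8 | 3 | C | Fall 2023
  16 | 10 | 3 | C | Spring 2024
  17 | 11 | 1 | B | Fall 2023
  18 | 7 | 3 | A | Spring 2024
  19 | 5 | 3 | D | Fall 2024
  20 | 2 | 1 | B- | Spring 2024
SELECT name, year FROM students WHERE year >= 4

Execution result:
name | year
Leo Davis | 4
Mia Jones | 4
Olivia Jones | 4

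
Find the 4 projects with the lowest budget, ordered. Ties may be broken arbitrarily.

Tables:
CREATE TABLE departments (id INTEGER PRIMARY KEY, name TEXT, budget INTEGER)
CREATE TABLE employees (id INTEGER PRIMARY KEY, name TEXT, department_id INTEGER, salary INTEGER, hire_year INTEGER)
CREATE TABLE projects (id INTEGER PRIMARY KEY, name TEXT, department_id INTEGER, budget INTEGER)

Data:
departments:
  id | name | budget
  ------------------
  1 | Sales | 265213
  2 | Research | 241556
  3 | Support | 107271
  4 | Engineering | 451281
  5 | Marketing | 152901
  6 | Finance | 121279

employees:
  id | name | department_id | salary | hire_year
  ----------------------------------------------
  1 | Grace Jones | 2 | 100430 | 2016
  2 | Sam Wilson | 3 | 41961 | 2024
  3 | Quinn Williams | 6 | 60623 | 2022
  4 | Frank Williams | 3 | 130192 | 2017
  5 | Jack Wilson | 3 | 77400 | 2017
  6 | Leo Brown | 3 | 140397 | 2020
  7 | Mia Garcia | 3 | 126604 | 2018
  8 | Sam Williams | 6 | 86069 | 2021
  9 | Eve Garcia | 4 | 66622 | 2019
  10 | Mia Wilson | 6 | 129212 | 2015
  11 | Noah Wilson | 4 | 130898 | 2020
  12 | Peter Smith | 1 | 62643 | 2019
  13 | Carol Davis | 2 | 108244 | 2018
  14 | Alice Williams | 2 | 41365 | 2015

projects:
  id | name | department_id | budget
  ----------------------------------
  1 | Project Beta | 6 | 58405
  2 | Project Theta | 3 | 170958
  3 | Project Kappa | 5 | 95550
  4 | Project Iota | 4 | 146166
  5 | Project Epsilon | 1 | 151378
SELECT name, budget FROM projects ORDER BY budget ASC LIMIT 4

Execution result:
name | budget
Project Beta | 58405
Project Kappa | 95550
Project Iota | 146166
Project Epsilon | 151378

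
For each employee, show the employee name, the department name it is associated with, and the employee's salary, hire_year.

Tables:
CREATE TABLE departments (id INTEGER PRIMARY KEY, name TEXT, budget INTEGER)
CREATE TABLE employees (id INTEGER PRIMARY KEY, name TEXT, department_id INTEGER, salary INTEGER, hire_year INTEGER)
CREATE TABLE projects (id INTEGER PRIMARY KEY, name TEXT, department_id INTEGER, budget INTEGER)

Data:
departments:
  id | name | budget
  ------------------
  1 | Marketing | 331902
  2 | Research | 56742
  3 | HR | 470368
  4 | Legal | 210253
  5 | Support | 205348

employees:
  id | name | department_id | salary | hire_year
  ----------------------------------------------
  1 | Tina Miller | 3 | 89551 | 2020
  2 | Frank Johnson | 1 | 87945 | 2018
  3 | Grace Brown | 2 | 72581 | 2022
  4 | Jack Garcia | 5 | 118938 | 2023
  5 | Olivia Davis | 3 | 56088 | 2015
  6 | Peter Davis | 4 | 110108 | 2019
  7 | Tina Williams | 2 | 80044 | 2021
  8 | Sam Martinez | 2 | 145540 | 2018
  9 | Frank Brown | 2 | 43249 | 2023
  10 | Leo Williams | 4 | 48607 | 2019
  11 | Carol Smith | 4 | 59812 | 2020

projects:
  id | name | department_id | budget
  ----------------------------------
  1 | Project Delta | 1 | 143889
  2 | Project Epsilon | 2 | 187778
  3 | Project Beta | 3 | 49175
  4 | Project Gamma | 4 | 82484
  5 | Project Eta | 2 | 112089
SELECT c.name, p.name AS department, c.salary, c.hire_year FROM employees c JOIN departments p ON c.department_id = p.id

Execution result:
name | department | salary | hire_year
Tina Miller | HR | 89551 | 2020
Frank Johnson | Marketing | 87945 | 2018
Grace Brown | Research | 72581 | 2022
Jack Garcia | Support | 118938 | 2023
Olivia Davis | HR | 56088 | 2015
Peter Davis | Legal | 110108 | 2019
Tina Williams | Research | 80044 | 2021
Sam Martinez | Research | 145540 | 2018
Frank Brown | Research | 43249 | 2023
Leo Williams | Legal | 48607 | 2019
Carol Smith | Legal | 59812 | 2020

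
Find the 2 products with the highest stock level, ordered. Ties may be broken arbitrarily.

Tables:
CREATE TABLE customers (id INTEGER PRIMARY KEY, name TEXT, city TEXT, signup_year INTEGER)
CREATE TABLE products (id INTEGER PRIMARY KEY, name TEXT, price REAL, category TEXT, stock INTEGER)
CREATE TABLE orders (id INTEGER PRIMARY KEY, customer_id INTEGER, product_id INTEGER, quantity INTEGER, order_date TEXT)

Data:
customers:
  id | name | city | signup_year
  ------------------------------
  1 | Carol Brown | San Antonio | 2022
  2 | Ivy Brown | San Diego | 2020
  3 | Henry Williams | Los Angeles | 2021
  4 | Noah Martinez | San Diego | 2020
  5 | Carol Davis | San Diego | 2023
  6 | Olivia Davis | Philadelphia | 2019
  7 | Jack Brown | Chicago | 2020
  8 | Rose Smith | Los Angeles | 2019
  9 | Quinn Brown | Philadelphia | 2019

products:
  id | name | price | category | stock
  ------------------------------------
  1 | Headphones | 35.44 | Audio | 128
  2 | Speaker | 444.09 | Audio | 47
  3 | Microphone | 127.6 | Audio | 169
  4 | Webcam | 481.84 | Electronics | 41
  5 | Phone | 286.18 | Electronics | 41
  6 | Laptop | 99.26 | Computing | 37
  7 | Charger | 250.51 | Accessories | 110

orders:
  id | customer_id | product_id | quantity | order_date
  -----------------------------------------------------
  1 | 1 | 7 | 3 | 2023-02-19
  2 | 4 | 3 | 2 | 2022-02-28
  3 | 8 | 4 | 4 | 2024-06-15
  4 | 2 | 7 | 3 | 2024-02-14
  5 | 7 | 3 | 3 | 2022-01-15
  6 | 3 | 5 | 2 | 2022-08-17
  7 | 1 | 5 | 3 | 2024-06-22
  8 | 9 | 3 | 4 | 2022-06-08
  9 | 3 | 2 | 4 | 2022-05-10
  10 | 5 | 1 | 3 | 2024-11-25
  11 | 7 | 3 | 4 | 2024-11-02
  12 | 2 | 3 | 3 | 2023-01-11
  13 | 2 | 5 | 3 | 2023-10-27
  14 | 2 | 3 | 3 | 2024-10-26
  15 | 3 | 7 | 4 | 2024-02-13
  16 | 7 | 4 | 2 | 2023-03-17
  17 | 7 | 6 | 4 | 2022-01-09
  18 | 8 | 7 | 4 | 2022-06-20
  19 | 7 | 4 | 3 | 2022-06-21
SELECT name, stock FROM products ORDER BY stock DESC LIMIT 2

Execution result:
name | stock
Microphone | 169
Headphones | 128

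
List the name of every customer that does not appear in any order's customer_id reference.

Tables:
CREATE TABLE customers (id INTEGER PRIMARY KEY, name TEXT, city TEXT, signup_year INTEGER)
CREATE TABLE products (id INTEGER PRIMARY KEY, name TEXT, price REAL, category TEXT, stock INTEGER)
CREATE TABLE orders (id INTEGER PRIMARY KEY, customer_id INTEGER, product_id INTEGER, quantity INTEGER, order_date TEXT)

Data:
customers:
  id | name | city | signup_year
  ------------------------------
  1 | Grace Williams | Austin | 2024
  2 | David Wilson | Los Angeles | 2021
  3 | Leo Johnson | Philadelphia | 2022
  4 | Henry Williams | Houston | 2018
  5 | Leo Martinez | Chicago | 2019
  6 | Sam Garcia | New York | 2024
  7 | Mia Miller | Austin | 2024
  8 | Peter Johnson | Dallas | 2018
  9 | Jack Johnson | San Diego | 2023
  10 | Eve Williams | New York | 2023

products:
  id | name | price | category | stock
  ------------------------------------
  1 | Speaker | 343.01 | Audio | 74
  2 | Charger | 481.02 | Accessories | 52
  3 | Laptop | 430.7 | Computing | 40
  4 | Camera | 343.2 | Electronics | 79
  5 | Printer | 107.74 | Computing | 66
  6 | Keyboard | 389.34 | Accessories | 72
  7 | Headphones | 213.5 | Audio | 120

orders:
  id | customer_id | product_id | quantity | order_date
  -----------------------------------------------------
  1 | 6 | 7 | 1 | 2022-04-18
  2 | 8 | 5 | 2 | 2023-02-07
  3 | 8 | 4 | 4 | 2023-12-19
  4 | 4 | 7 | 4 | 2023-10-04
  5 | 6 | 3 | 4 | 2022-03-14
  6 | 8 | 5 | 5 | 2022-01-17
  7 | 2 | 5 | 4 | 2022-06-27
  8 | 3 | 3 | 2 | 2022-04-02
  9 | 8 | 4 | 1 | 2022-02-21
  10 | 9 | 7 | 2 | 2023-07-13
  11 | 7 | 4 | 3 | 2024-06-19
SELECT p.name FROM customers p LEFT JOIN orders c ON c.customer_id = p.id WHERE c.id IS NULL

Execution result:
name
Grace Williams
Leo Martinez
Eve Williams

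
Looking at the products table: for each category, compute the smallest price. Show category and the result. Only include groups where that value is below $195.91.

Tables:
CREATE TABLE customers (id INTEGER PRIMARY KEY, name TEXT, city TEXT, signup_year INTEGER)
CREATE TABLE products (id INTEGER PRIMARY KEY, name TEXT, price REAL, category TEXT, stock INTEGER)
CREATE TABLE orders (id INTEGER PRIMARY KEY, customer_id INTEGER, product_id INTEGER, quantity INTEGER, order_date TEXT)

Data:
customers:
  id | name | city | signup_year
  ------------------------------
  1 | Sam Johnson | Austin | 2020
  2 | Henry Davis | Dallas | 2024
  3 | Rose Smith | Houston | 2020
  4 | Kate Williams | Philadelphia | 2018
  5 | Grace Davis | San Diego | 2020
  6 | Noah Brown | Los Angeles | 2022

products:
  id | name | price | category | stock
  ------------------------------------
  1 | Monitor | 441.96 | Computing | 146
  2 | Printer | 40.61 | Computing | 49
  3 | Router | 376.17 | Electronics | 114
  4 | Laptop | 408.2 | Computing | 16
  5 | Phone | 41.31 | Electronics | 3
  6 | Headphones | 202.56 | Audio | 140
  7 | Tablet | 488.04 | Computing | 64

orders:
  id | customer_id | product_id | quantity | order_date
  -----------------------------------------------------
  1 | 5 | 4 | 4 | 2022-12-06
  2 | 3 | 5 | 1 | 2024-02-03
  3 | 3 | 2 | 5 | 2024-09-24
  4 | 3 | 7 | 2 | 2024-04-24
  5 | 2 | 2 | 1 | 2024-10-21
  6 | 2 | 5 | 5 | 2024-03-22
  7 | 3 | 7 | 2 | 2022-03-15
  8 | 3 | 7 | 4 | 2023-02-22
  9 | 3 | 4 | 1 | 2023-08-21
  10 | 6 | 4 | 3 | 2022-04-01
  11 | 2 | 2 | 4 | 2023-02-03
SELECT category, MIN(price) AS min_price FROM products GROUP BY category HAVING MIN(price) < 195.91

Execution result:
category | min_price
Computing | 40.61
Electronics | 41.31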